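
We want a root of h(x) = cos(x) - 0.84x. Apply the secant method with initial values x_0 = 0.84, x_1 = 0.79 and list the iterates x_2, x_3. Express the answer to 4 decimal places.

h(0.84) = -0.038137, h(0.79) = 0.040245
x_2 = 0.790000 − 0.040245·(0.790000 − 0.840000) / (0.040245 − (-0.038137)) = 0.790000 − (-0.002012)/(0.078382) = 0.815672
h(0.815672) = 0.000214
x_3 = 0.815672 − 0.000214·(0.815672 − 0.790000) / (0.000214 − 0.040245) = 0.815672 − (0.000005)/(-0.040031) = 0.815810

0.8157, 0.8158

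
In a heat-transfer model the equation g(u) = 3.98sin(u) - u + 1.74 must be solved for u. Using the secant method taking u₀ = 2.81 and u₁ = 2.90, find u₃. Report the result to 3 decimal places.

2.857

g(2.81) = 0.22569, g(2.90) = -0.20779
u₂ = 2.90000 − (-0.20779)·(2.90000 − 2.81000) / (-0.20779 − 0.22569) = 2.90000 − (-0.01870)/(-0.43347) = 2.85686
g(2.85686) = 0.00113
u₃ = 2.85686 − 0.00113·(2.85686 − 2.90000) / (0.00113 − (-0.20779)) = 2.85686 − (-0.00005)/(0.20892) = 2.85709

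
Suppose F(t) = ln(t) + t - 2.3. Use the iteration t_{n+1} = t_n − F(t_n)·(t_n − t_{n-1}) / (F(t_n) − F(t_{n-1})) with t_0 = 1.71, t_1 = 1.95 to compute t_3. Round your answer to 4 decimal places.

F(1.71) = -0.053507, F(1.95) = 0.317829
t_2 = 1.950000 − 0.317829·(1.950000 − 1.710000) / (0.317829 − (-0.053507)) = 1.950000 − (0.076279)/(0.371336) = 1.744582
F(1.744582) = 0.001097
t_3 = 1.744582 − 0.001097·(1.744582 − 1.950000) / (0.001097 − 0.317829) = 1.744582 − (-0.000225)/(-0.316732) = 1.743871

1.7439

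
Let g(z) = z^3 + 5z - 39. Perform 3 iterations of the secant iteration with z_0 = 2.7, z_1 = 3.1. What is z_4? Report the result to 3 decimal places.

2.904

g(2.7) = -5.81700, g(3.1) = 6.29100
z_2 = 3.10000 − 6.29100·(3.10000 − 2.70000) / (6.29100 − (-5.81700)) = 3.10000 − (2.51640)/(12.10800) = 2.89217
g(2.89217) = -0.34715
z_3 = 2.89217 − (-0.34715)·(2.89217 − 3.10000) / (-0.34715 − 6.29100) = 2.89217 − (0.07215)/(-6.63815) = 2.90304
g(2.90304) = -0.01904
z_4 = 2.90304 − (-0.01904)·(2.90304 − 2.89217) / (-0.01904 − (-0.34715)) = 2.90304 − (-0.00021)/(0.32811) = 2.90367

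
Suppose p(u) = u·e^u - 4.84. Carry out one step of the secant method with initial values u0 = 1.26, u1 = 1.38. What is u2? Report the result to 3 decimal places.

p(1.26) = -0.39797, p(1.38) = 0.64536
u2 = 1.38000 − 0.64536·(1.38000 − 1.26000) / (0.64536 − (-0.39797)) = 1.38000 − (0.07744)/(1.04333) = 1.30577

1.306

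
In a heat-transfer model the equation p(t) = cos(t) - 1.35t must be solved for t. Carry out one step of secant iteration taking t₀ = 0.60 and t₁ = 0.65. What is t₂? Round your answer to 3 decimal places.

p(0.60) = 0.01534, p(0.65) = -0.08142
t₂ = 0.65000 − (-0.08142)·(0.65000 − 0.60000) / (-0.08142 − 0.01534) = 0.65000 − (-0.00407)/(-0.09675) = 0.60793

0.608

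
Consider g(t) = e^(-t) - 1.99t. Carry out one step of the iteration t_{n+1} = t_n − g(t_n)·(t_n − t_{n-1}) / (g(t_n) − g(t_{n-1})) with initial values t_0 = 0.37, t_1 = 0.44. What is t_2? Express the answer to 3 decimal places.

g(0.37) = -0.04557, g(0.44) = -0.23156
t_2 = 0.44000 − (-0.23156)·(0.44000 − 0.37000) / (-0.23156 − (-0.04557)) = 0.44000 − (-0.01621)/(-0.18600) = 0.35285

0.353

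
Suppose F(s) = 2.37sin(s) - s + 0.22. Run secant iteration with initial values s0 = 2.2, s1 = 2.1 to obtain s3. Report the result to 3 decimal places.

2.173

F(2.2) = -0.06386, F(2.1) = 0.16581
s2 = 2.10000 − 0.16581·(2.10000 − 2.20000) / (0.16581 − (-0.06386)) = 2.10000 − (-0.01658)/(0.22967) = 2.17219
F(2.17219) = 0.00198
s3 = 2.17219 − 0.00198·(2.17219 − 2.10000) / (0.00198 − 0.16581) = 2.17219 − (0.00014)/(-0.16383) = 2.17307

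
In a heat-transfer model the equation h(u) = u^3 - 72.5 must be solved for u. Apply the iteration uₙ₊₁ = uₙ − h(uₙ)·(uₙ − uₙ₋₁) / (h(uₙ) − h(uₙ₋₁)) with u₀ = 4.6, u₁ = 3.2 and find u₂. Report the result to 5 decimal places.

4.06149

h(4.6) = 24.8360000, h(3.2) = -39.7320000
u₂ = 3.2000000 − (-39.7320000)·(3.2000000 − 4.6000000) / (-39.7320000 − 24.8360000) = 3.2000000 − (55.6248000)/(-64.5680000) = 4.0614918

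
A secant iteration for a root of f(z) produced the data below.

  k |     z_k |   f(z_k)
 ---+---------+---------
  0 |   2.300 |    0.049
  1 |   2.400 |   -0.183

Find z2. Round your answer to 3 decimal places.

2.321

z2 = 2.400 − (-0.183)·(2.400 − 2.300) / (-0.183 − 0.049)
   = 2.400 − (-0.01830)/(-0.23200) = 2.32112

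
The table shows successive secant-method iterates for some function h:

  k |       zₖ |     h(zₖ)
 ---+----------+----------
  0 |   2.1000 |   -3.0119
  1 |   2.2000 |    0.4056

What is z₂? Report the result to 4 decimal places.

z₂ = 2.2000 − 0.4056·(2.2000 − 2.1000) / (0.4056 − (-3.0119))
   = 2.2000 − (0.040560)/(3.417500) = 2.188132

2.1881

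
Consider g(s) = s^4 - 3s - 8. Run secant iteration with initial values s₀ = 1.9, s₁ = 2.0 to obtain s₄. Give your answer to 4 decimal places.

1.9267

g(1.9) = -0.667900, g(2.0) = 2.000000
s₂ = 2.000000 − 2.000000·(2.000000 − 1.900000) / (2.000000 − (-0.667900)) = 2.000000 − (0.200000)/(2.667900) = 1.925035
g(1.925035) = -0.042458
s₃ = 1.925035 − (-0.042458)·(1.925035 − 2.000000) / (-0.042458 − 2.000000) = 1.925035 − (0.003183)/(-2.042458) = 1.926593
g(1.926593) = -0.002612
s₄ = 1.926593 − (-0.002612)·(1.926593 − 1.925035) / (-0.002612 − (-0.042458)) = 1.926593 − (-0.000004)/(0.039846) = 1.926695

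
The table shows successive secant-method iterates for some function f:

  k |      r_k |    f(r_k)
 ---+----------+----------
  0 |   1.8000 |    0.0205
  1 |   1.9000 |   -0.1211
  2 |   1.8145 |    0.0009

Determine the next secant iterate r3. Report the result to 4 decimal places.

r3 = 1.8145 − 0.0009·(1.8145 − 1.9000) / (0.0009 − (-0.1211))
   = 1.8145 − (-0.000077)/(0.122000) = 1.815131

1.8151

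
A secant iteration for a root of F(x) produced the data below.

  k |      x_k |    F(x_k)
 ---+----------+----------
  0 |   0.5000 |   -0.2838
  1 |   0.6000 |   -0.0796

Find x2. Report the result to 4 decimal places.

x2 = 0.6000 − (-0.0796)·(0.6000 − 0.5000) / (-0.0796 − (-0.2838))
   = 0.6000 − (-0.007960)/(0.204200) = 0.638981

0.6390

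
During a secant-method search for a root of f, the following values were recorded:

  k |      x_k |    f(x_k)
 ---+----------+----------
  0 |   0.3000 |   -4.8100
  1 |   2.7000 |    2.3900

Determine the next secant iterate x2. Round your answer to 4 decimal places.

x2 = 2.7000 − 2.3900·(2.7000 − 0.3000) / (2.3900 − (-4.8100))
   = 2.7000 − (5.736000)/(7.200000) = 1.903333

1.9033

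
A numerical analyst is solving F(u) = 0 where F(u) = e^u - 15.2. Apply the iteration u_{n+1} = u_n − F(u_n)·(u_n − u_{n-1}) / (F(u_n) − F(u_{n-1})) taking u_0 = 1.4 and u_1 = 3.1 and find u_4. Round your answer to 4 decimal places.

2.7288

F(1.4) = -11.144800, F(3.1) = 6.997951
u_2 = 3.100000 − 6.997951·(3.100000 − 1.400000) / (6.997951 − (-11.144800)) = 3.100000 − (11.896517)/(18.142751) = 2.444283
F(2.444283) = -3.677719
u_3 = 2.444283 − (-3.677719)·(2.444283 − 3.100000) / (-3.677719 − 6.997951) = 2.444283 − (2.411544)/(-10.675670) = 2.670174
F(2.670174) = -0.757515
u_4 = 2.670174 − (-0.757515)·(2.670174 − 2.444283) / (-0.757515 − (-3.677719)) = 2.670174 − (-0.171116)/(2.920204) = 2.728772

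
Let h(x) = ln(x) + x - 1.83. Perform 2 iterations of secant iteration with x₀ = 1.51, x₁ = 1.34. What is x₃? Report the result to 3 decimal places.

1.455

h(1.51) = 0.09211, h(1.34) = -0.19733
x₂ = 1.34000 − (-0.19733)·(1.34000 − 1.51000) / (-0.19733 − 0.09211) = 1.34000 − (0.03355)/(-0.28944) = 1.45590
h(1.45590) = 0.00152
x₃ = 1.45590 − 0.00152·(1.45590 − 1.34000) / (0.00152 − (-0.19733)) = 1.45590 − (0.00018)/(0.19886) = 1.45501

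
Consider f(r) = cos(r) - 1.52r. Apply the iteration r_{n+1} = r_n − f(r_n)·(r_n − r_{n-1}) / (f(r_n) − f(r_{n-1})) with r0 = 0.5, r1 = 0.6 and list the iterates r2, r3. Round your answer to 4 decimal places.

f(0.5) = 0.117583, f(0.6) = -0.086664
r2 = 0.600000 − (-0.086664)·(0.600000 − 0.500000) / (-0.086664 − 0.117583) = 0.600000 − (-0.008666)/(-0.204247) = 0.557569
f(0.557569) = 0.001039
r3 = 0.557569 − 0.001039·(0.557569 − 0.600000) / (0.001039 − (-0.086664)) = 0.557569 − (-0.000044)/(0.087704) = 0.558072

0.5576, 0.5581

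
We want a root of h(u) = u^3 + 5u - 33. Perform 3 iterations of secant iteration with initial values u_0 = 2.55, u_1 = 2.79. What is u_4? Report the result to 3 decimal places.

2.693

h(2.55) = -3.66863, h(2.79) = 2.66764
u_2 = 2.79000 − 2.66764·(2.79000 − 2.55000) / (2.66764 − (-3.66863)) = 2.79000 − (0.64023)/(6.33626) = 2.68896
h(2.68896) = -0.11273
u_3 = 2.68896 − (-0.11273)·(2.68896 − 2.79000) / (-0.11273 − 2.66764) = 2.68896 − (0.01139)/(-2.78037) = 2.69305
h(2.69305) = -0.00325
u_4 = 2.69305 − (-0.00325)·(2.69305 − 2.68896) / (-0.00325 − (-0.11273)) = 2.69305 − (-0.00001)/(0.10949) = 2.69318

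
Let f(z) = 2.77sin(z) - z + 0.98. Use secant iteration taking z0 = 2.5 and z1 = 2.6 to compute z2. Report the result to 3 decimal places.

f(2.5) = 0.13777, f(2.6) = -0.19206
z2 = 2.60000 − (-0.19206)·(2.60000 − 2.50000) / (-0.19206 − 0.13777) = 2.60000 − (-0.01921)/(-0.32983) = 2.54177

2.542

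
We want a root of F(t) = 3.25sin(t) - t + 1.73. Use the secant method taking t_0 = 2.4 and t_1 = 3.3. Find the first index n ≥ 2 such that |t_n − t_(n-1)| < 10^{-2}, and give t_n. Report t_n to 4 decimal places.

F(2.4) = 1.525255, F(3.3) = -2.082674
t_2 = 3.300000 − (-2.082674)·(0.900000)/(-3.607929) = 2.780476;  |Δ| = 0.519524
F(2.780476) = 0.097812
t_3 = 2.780476 − 0.097812·(-0.519524)/(2.180485) = 2.803781;  |Δ| = 0.023305
F(2.803781) = 0.003346
t_4 = 2.803781 − 0.003346·(0.023305)/(-0.094465) = 2.804606;  |Δ| = 0.000826
|t_4 − t_3| = 0.000826 < 10^{-2}

n = 4, t_n = 2.8046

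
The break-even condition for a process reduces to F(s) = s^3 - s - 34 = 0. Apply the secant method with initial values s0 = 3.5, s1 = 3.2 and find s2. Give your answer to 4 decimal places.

F(3.5) = 5.375000, F(3.2) = -4.432000
s2 = 3.200000 − (-4.432000)·(3.200000 − 3.500000) / (-4.432000 − 5.375000) = 3.200000 − (1.329600)/(-9.807000) = 3.335577

3.3356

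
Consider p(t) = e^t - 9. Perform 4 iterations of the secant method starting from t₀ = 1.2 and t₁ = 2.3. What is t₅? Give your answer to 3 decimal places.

2.197

p(1.2) = -5.67988, p(2.3) = 0.97418
t₂ = 2.30000 − 0.97418·(2.30000 − 1.20000) / (0.97418 − (-5.67988)) = 2.30000 − (1.07160)/(6.65407) = 2.13896
p(2.13896) = -0.50944
t₃ = 2.13896 − (-0.50944)·(2.13896 − 2.30000) / (-0.50944 − 0.97418) = 2.13896 − (0.08204)/(-1.48362) = 2.19425
p(2.19425) = -0.02670
t₄ = 2.19425 − (-0.02670)·(2.19425 − 2.13896) / (-0.02670 − (-0.50944)) = 2.19425 − (-0.00148)/(0.48274) = 2.19731
p(2.19731) = 0.00079
t₅ = 2.19731 − 0.00079·(2.19731 − 2.19425) / (0.00079 − (-0.02670)) = 2.19731 − (0.00000)/(0.02748) = 2.19722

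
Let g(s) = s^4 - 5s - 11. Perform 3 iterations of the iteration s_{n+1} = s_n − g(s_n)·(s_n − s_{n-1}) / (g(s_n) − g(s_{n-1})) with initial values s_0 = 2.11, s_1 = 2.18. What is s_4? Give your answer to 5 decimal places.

g(2.11) = -1.7288056, g(2.18) = 0.6853058
s_2 = 2.1800000 − 0.6853058·(2.1800000 − 2.1100000) / (0.6853058 − (-1.7288056)) = 2.1800000 − (0.0479714)/(2.4141114) = 2.1601288
g(2.1601288) = -0.0276298
s_3 = 2.1601288 − (-0.0276298)·(2.1601288 − 2.1800000) / (-0.0276298 − 0.6853058) = 2.1601288 − (0.0005490)/(-0.7129356) = 2.1608989
g(2.1608989) = -0.0004145
s_4 = 2.1608989 − (-0.0004145)·(2.1608989 − 2.1601288) / (-0.0004145 − (-0.0276298)) = 2.1608989 − (-0.0000003)/(0.0272153) = 2.1609106

2.16091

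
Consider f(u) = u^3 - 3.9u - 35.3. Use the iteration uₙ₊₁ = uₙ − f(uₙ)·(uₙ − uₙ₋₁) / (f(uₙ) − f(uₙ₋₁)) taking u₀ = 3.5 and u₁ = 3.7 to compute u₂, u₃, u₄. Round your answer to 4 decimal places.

f(3.5) = -6.075000, f(3.7) = 0.923000
u₂ = 3.700000 − 0.923000·(3.700000 − 3.500000) / (0.923000 − (-6.075000)) = 3.700000 − (0.184600)/(6.998000) = 3.673621
f(3.673621) = -0.049801
u₃ = 3.673621 − (-0.049801)·(3.673621 − 3.700000) / (-0.049801 − 0.923000) = 3.673621 − (0.001314)/(-0.972801) = 3.674971
f(3.674971) = -0.000373
u₄ = 3.674971 − (-0.000373)·(3.674971 − 3.673621) / (-0.000373 − (-0.049801)) = 3.674971 − (-0.000001)/(0.049427) = 3.674982

3.6736, 3.6750, 3.6750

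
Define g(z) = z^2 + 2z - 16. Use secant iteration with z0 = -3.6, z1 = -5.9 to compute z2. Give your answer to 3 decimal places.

-4.965

g(-3.6) = -10.24000, g(-5.9) = 7.01000
z2 = -5.90000 − 7.01000·(-5.90000 − (-3.60000)) / (7.01000 − (-10.24000)) = -5.90000 − (-16.12300)/(17.25000) = -4.96533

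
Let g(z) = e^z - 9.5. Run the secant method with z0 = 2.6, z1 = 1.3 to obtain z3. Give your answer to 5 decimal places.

2.35270

g(2.6) = 3.9637380, g(1.3) = -5.8307033
z2 = 1.3000000 − (-5.8307033)·(1.3000000 − 2.6000000) / (-5.8307033 − 3.9637380) = 1.3000000 − (7.5799143)/(-9.7944414) = 2.0738996
g(2.0738996) = -1.5442128
z3 = 2.0738996 − (-1.5442128)·(2.0738996 − 1.3000000) / (-1.5442128 − (-5.8307033)) = 2.0738996 − (-1.1950657)/(4.2864905) = 2.3526978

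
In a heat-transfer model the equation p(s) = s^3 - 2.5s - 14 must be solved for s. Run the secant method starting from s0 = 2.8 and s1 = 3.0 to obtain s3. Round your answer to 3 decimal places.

2.754

p(2.8) = 0.95200, p(3.0) = 5.50000
s2 = 3.00000 − 5.50000·(3.00000 − 2.80000) / (5.50000 − 0.95200) = 3.00000 − (1.10000)/(4.54800) = 2.75814
p(2.75814) = 0.08666
s3 = 2.75814 − 0.08666·(2.75814 − 3.00000) / (0.08666 − 5.50000) = 2.75814 − (-0.02096)/(-5.41334) = 2.75426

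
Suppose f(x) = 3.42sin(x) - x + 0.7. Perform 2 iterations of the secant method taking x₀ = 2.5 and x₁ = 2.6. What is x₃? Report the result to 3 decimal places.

f(2.5) = 0.24677, f(2.6) = -0.13699
x₂ = 2.60000 − (-0.13699)·(2.60000 − 2.50000) / (-0.13699 − 0.24677) = 2.60000 − (-0.01370)/(-0.38376) = 2.56430
f(2.56430) = 0.00217
x₃ = 2.56430 − 0.00217·(2.56430 − 2.60000) / (0.00217 − (-0.13699)) = 2.56430 − (-0.00008)/(0.13916) = 2.56486

2.565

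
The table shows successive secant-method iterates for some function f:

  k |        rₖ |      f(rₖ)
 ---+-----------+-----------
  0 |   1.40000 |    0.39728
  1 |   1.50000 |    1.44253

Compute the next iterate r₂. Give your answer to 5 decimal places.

1.36199

r₂ = 1.50000 − 1.44253·(1.50000 − 1.40000) / (1.44253 − 0.39728)
   = 1.50000 − (0.1442530)/(1.0452500) = 1.3619919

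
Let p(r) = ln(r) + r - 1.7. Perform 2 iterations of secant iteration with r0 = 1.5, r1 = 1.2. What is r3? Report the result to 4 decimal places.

1.3789

p(1.5) = 0.205465, p(1.2) = -0.317678
r2 = 1.200000 − (-0.317678)·(1.200000 − 1.500000) / (-0.317678 − 0.205465) = 1.200000 − (0.095304)/(-0.523144) = 1.382175
p(1.382175) = 0.005833
r3 = 1.382175 − 0.005833·(1.382175 − 1.200000) / (0.005833 − (-0.317678)) = 1.382175 − (0.001063)/(0.323511) = 1.378890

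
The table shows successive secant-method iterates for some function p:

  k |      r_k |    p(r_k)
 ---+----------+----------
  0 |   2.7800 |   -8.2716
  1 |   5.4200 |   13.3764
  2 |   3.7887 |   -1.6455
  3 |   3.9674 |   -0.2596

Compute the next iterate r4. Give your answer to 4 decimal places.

r4 = 3.9674 − (-0.2596)·(3.9674 − 3.7887) / (-0.2596 − (-1.6455))
   = 3.9674 − (-0.046391)/(1.385900) = 4.000873

4.0009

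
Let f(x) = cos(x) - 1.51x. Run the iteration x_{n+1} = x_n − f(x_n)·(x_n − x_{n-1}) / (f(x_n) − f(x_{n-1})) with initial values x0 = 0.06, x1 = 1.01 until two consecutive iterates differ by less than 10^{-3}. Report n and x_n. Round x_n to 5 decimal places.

f(0.06) = 0.9076005, f(1.01) = -0.9932393
x2 = 1.0100000 − (-0.9932393)·(0.9500000)/(-1.9008398) = 0.5135998;  |Δ| = 0.4964002
f(0.5135998) = 0.0954459
x3 = 0.5135998 − 0.0954459·(-0.4964002)/(1.0886851) = 0.5571196;  |Δ| = 0.0435198
f(0.5571196) = 0.0075311
x4 = 0.5571196 − 0.0075311·(0.0435198)/(-0.0879148) = 0.5608476;  |Δ| = 0.0037281
f(0.5608476) = -0.0000754
x5 = 0.5608476 − (-0.0000754)·(0.0037281)/(-0.0076065) = 0.5608107;  |Δ| = 0.0000369
|x5 − x4| = 0.0000369 < 10^{-3}

n = 5, x_n = 0.56081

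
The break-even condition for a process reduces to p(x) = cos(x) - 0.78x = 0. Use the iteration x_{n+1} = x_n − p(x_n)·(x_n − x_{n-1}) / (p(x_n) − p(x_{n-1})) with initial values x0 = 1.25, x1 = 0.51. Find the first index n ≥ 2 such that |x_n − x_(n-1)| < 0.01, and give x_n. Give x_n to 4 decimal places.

p(1.25) = -0.659678, p(0.51) = 0.474945
x2 = 0.510000 − 0.474945·(-0.740000)/(1.134622) = 0.819759;  |Δ| = 0.309759
p(0.819759) = 0.042986
x3 = 0.819759 − 0.042986·(0.309759)/(-0.431958) = 0.850584;  |Δ| = 0.030825
p(0.850584) = -0.003911
x4 = 0.850584 − (-0.003911)·(0.030825)/(-0.046897) = 0.848013;  |Δ| = 0.002571
|x4 − x3| = 0.002571 < 0.01

n = 4, x_n = 0.8480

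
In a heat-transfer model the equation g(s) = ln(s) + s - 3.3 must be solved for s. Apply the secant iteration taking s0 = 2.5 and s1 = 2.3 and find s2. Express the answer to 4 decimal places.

g(2.5) = 0.116291, g(2.3) = -0.167091
s2 = 2.300000 − (-0.167091)·(2.300000 − 2.500000) / (-0.167091 − 0.116291) = 2.300000 − (0.033418)/(-0.283382) = 2.417926

2.4179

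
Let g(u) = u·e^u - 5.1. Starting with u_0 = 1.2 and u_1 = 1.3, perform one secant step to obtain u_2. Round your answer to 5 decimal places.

g(1.2) = -1.1158597, g(1.3) = -0.3299143
u_2 = 1.3000000 − (-0.3299143)·(1.3000000 − 1.2000000) / (-0.3299143 − (-1.1158597)) = 1.3000000 − (-0.0329914)/(0.7859454) = 1.3419768

1.34198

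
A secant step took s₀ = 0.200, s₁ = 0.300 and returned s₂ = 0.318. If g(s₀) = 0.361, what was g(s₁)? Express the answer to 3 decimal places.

The secant line through (0.200, 0.361) and (0.300, g(s₁)) crosses zero at s₂ = 0.318.
So (0.200, 0.361), (0.300, g(s₁)), (0.318, 0) are collinear:
g(s₁) = 0.361 · (0.300 − 0.318) / (0.200 − 0.318) = 0.361 · (-0.01800)/(-0.11800) = 0.05507

0.055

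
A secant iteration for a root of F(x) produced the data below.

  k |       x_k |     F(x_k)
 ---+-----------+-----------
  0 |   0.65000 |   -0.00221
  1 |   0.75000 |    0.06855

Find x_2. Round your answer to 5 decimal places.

0.65312

x_2 = 0.75000 − 0.06855·(0.75000 − 0.65000) / (0.06855 − (-0.00221))
   = 0.75000 − (0.0068550)/(0.0707600) = 0.6531232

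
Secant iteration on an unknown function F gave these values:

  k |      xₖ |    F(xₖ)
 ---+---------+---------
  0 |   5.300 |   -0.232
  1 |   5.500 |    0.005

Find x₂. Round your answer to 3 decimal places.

x₂ = 5.500 − 0.005·(5.500 − 5.300) / (0.005 − (-0.232))
   = 5.500 − (0.00100)/(0.23700) = 5.49578

5.496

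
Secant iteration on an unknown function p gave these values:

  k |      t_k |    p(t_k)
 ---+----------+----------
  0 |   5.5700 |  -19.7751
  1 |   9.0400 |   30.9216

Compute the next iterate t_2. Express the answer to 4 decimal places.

t_2 = 9.0400 − 30.9216·(9.0400 − 5.5700) / (30.9216 − (-19.7751))
   = 9.0400 − (107.297952)/(50.696700) = 6.923532

6.9235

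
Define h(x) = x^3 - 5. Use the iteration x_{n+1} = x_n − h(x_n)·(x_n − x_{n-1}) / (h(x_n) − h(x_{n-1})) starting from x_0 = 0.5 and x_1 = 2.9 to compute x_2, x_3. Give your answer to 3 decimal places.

0.982, 1.314

h(0.5) = -4.87500, h(2.9) = 19.38900
x_2 = 2.90000 − 19.38900·(2.90000 − 0.50000) / (19.38900 − (-4.87500)) = 2.90000 − (46.53360)/(24.26400) = 0.98220
h(0.98220) = -4.05247
x_3 = 0.98220 − (-4.05247)·(0.98220 − 2.90000) / (-4.05247 − 19.38900) = 0.98220 − (7.77184)/(-23.44147) = 1.31374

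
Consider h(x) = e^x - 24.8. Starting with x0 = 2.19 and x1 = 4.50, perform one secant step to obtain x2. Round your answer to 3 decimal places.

h(2.19) = -15.86479, h(4.50) = 65.21713
x2 = 4.50000 − 65.21713·(4.50000 − 2.19000) / (65.21713 − (-15.86479)) = 4.50000 − (150.65157)/(81.08192) = 2.64198

2.642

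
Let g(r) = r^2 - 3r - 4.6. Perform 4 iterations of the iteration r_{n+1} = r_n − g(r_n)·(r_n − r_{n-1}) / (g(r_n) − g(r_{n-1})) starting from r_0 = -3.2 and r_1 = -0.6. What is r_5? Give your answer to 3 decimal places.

g(-3.2) = 15.24000, g(-0.6) = -2.44000
r_2 = -0.60000 − (-2.44000)·(-0.60000 − (-3.20000)) / (-2.44000 − 15.24000) = -0.60000 − (-6.34400)/(-17.68000) = -0.95882
g(-0.95882) = -0.80419
r_3 = -0.95882 − (-0.80419)·(-0.95882 − (-0.60000)) / (-0.80419 − (-2.44000)) = -0.95882 − (0.28856)/(1.63581) = -1.13523
g(-1.13523) = 0.09442
r_4 = -1.13523 − 0.09442·(-1.13523 − (-0.95882)) / (0.09442 − (-0.80419)) = -1.13523 − (-0.01666)/(0.89860) = -1.11669
g(-1.11669) = -0.00293
r_5 = -1.11669 − (-0.00293)·(-1.11669 − (-1.13523)) / (-0.00293 − 0.09442) = -1.11669 − (-0.00005)/(-0.09734) = -1.11725

-1.117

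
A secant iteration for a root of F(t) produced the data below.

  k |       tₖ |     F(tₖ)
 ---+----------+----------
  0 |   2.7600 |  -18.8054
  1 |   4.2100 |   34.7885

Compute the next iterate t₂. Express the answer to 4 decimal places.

t₂ = 4.2100 − 34.7885·(4.2100 − 2.7600) / (34.7885 − (-18.8054))
   = 4.2100 − (50.443325)/(53.593900) = 3.268786

3.2688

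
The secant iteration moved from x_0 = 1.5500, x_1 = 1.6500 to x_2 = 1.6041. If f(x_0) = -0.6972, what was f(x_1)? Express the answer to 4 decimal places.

0.5915

The secant line through (1.5500, -0.6972) and (1.6500, f(x_1)) crosses zero at x_2 = 1.6041.
So (1.5500, -0.6972), (1.6500, f(x_1)), (1.6041, 0) are collinear:
f(x_1) = -0.6972 · (1.6500 − 1.6041) / (1.5500 − 1.6041) = -0.6972 · (0.045900)/(-0.054100) = 0.591525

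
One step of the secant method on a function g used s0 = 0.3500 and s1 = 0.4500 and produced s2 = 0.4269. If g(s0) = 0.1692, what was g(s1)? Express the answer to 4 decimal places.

-0.0508

The secant line through (0.3500, 0.1692) and (0.4500, g(s1)) crosses zero at s2 = 0.4269.
So (0.3500, 0.1692), (0.4500, g(s1)), (0.4269, 0) are collinear:
g(s1) = 0.1692 · (0.4500 − 0.4269) / (0.3500 − 0.4269) = 0.1692 · (0.023100)/(-0.076900) = -0.050826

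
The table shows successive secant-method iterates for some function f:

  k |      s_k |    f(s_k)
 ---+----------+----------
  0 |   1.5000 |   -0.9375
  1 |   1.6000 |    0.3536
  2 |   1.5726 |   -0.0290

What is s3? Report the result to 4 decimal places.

1.5747

s3 = 1.5726 − (-0.0290)·(1.5726 − 1.6000) / (-0.0290 − 0.3536)
   = 1.5726 − (0.000795)/(-0.382600) = 1.574677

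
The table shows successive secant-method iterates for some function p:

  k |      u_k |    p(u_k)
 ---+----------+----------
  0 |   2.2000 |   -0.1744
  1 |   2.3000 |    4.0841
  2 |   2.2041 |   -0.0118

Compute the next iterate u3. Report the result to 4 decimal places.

u3 = 2.2041 − (-0.0118)·(2.2041 − 2.3000) / (-0.0118 − 4.0841)
   = 2.2041 − (0.001132)/(-4.095900) = 2.204376

2.2044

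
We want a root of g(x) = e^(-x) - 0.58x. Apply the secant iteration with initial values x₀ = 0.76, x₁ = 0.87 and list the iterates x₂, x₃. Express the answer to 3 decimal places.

g(0.76) = 0.02687, g(0.87) = -0.08565
x₂ = 0.87000 − (-0.08565)·(0.87000 − 0.76000) / (-0.08565 − 0.02687) = 0.87000 − (-0.00942)/(-0.11251) = 0.78627
g(0.78627) = -0.00049
x₃ = 0.78627 − (-0.00049)·(0.78627 − 0.87000) / (-0.00049 − (-0.08565)) = 0.78627 − (0.00004)/(0.08516) = 0.78578

0.786, 0.786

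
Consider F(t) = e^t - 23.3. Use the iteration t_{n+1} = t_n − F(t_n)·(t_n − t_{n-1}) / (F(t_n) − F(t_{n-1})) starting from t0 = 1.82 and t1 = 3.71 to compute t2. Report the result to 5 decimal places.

2.75340

F(1.82) = -17.1281416, F(3.71) = 17.5538065
t2 = 3.7100000 − 17.5538065·(3.7100000 − 1.8200000) / (17.5538065 − (-17.1281416)) = 3.7100000 − (33.1766943)/(34.6819481) = 2.7534016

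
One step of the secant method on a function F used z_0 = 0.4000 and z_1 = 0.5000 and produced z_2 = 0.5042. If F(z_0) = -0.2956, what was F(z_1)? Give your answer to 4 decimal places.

-0.0119

The secant line through (0.4000, -0.2956) and (0.5000, F(z_1)) crosses zero at z_2 = 0.5042.
So (0.4000, -0.2956), (0.5000, F(z_1)), (0.5042, 0) are collinear:
F(z_1) = -0.2956 · (0.5000 − 0.5042) / (0.4000 − 0.5042) = -0.2956 · (-0.004200)/(-0.104200) = -0.011915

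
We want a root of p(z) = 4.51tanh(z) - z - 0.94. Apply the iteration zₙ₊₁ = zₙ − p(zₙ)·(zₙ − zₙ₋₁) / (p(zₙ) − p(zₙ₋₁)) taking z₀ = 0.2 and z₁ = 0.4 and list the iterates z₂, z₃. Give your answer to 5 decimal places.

0.28015, 0.27642

p(0.2) = -0.2498373, p(0.4) = 0.3735698
z₂ = 0.4000000 − 0.3735698·(0.4000000 − 0.2000000) / (0.3735698 − (-0.2498373)) = 0.4000000 − (0.0747140)/(0.6234071) = 0.2801522
p(0.2801522) = 0.0112850
z₃ = 0.2801522 − 0.0112850·(0.2801522 − 0.4000000) / (0.0112850 − 0.3735698) = 0.2801522 − (-0.0013525)/(-0.3622848) = 0.2764190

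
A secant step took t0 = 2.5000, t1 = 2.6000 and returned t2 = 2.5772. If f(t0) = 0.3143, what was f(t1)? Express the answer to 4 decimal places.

-0.0928

The secant line through (2.5000, 0.3143) and (2.6000, f(t1)) crosses zero at t2 = 2.5772.
So (2.5000, 0.3143), (2.6000, f(t1)), (2.5772, 0) are collinear:
f(t1) = 0.3143 · (2.6000 − 2.5772) / (2.5000 − 2.5772) = 0.3143 · (0.022800)/(-0.077200) = -0.092824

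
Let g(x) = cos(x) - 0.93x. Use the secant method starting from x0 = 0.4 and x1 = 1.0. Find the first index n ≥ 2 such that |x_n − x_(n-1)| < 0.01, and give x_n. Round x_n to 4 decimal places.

g(0.4) = 0.549061, g(1.0) = -0.389698
x2 = 1.000000 − (-0.389698)·(0.600000)/(-0.938759) = 0.750928;  |Δ| = 0.249072
g(0.750928) = 0.032693
x3 = 0.750928 − 0.032693·(-0.249072)/(0.422391) = 0.770206;  |Δ| = 0.019278
g(0.770206) = 0.001475
x4 = 0.770206 − 0.001475·(0.019278)/(-0.031218) = 0.771117;  |Δ| = 0.000911
|x4 − x3| = 0.000911 < 0.01

n = 4, x_n = 0.7711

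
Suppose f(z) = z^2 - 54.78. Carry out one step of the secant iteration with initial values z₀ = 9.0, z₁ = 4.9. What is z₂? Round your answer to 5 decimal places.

7.11367

f(9.0) = 26.2200000, f(4.9) = -30.7700000
z₂ = 4.9000000 − (-30.7700000)·(4.9000000 − 9.0000000) / (-30.7700000 − 26.2200000) = 4.9000000 − (126.1570000)/(-56.9900000) = 7.1136691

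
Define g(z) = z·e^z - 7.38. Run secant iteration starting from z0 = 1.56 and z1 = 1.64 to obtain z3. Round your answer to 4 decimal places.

1.5564

g(1.56) = 0.043761, g(1.64) = 1.074478
z2 = 1.640000 − 1.074478·(1.640000 − 1.560000) / (1.074478 − 0.043761) = 1.640000 − (0.085958)/(1.030717) = 1.556603
g(1.556603) = 0.002480
z3 = 1.556603 − 0.002480·(1.556603 − 1.640000) / (0.002480 − 1.074478) = 1.556603 − (-0.000207)/(-1.071998) = 1.556411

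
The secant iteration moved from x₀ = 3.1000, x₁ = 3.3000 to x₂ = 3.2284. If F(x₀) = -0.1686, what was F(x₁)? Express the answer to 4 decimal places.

0.0940

The secant line through (3.1000, -0.1686) and (3.3000, F(x₁)) crosses zero at x₂ = 3.2284.
So (3.1000, -0.1686), (3.3000, F(x₁)), (3.2284, 0) are collinear:
F(x₁) = -0.1686 · (3.3000 − 3.2284) / (3.1000 − 3.2284) = -0.1686 · (0.071600)/(-0.128400) = 0.094017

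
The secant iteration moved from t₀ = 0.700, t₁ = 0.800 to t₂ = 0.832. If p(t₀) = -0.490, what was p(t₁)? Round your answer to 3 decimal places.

The secant line through (0.700, -0.490) and (0.800, p(t₁)) crosses zero at t₂ = 0.832.
So (0.700, -0.490), (0.800, p(t₁)), (0.832, 0) are collinear:
p(t₁) = -0.490 · (0.800 − 0.832) / (0.700 − 0.832) = -0.490 · (-0.03200)/(-0.13200) = -0.11879

-0.119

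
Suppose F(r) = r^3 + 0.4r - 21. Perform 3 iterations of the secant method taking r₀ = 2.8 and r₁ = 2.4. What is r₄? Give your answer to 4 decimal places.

2.7106

F(2.8) = 2.072000, F(2.4) = -6.216000
r₂ = 2.400000 − (-6.216000)·(2.400000 − 2.800000) / (-6.216000 − 2.072000) = 2.400000 − (2.486400)/(-8.288000) = 2.700000
F(2.700000) = -0.237000
r₃ = 2.700000 − (-0.237000)·(2.700000 − 2.400000) / (-0.237000 − (-6.216000)) = 2.700000 − (-0.071100)/(5.979000) = 2.711892
F(2.711892) = 0.028974
r₄ = 2.711892 − 0.028974·(2.711892 − 2.700000) / (0.028974 − (-0.237000)) = 2.711892 − (0.000345)/(0.265974) = 2.710596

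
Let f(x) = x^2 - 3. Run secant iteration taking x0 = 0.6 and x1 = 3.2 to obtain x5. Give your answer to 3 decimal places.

1.731

f(0.6) = -2.64000, f(3.2) = 7.24000
x2 = 3.20000 − 7.24000·(3.20000 − 0.60000) / (7.24000 − (-2.64000)) = 3.20000 − (18.82400)/(9.88000) = 1.29474
f(1.29474) = -1.32366
x3 = 1.29474 − (-1.32366)·(1.29474 − 3.20000) / (-1.32366 − 7.24000) = 1.29474 − (2.52191)/(-8.56366) = 1.58923
f(1.58923) = -0.47436
x4 = 1.58923 − (-0.47436)·(1.58923 − 1.29474) / (-0.47436 − (-1.32366)) = 1.58923 − (-0.13969)/(0.84930) = 1.75371
f(1.75371) = 0.07549
x5 = 1.75371 − 0.07549·(1.75371 − 1.58923) / (0.07549 − (-0.47436)) = 1.75371 − (0.01242)/(0.54985) = 1.73113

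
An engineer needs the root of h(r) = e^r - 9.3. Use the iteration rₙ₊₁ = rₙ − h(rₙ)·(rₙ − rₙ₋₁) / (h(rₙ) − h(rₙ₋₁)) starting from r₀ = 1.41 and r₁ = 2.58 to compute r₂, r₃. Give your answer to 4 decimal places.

2.0790, 2.2046

h(1.41) = -5.204045, h(2.58) = 3.897138
r₂ = 2.580000 − 3.897138·(2.580000 − 1.410000) / (3.897138 − (-5.204045)) = 2.580000 − (4.559652)/(9.101183) = 2.079004
h(2.079004) = -1.303496
r₃ = 2.079004 − (-1.303496)·(2.079004 − 2.580000) / (-1.303496 − 3.897138) = 2.079004 − (0.653045)/(-5.200634) = 2.204575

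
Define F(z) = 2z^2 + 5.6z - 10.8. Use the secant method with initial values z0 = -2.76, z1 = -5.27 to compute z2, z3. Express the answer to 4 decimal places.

-3.8136, -4.0578

F(-2.76) = -11.020800, F(-5.27) = 15.233800
z2 = -5.270000 − 15.233800·(-5.270000 − (-2.760000)) / (15.233800 − (-11.020800)) = -5.270000 − (-38.236838)/(26.254600) = -3.813614
F(-3.813614) = -3.068937
z3 = -3.813614 − (-3.068937)·(-3.813614 − (-5.270000)) / (-3.068937 − 15.233800) = -3.813614 − (-4.469558)/(-18.302737) = -4.057815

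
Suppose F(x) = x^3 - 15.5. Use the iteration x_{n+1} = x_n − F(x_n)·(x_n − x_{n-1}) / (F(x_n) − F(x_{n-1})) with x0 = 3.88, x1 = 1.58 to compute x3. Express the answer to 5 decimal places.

2.73093

F(3.88) = 42.9110720, F(1.58) = -11.5556880
x2 = 1.5800000 − (-11.5556880)·(1.5800000 − 3.8800000) / (-11.5556880 − 42.9110720) = 1.5800000 − (26.5780824)/(-54.4667600) = 2.0679689
F(2.0679689) = -6.6563412
x3 = 2.0679689 − (-6.6563412)·(2.0679689 − 1.5800000) / (-6.6563412 − (-11.5556880)) = 2.0679689 − (-3.2480872)/(4.8993468) = 2.7309322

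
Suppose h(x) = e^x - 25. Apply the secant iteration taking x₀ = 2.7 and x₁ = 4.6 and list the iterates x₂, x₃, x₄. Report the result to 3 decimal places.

2.927, 3.058, 3.244

h(2.7) = -10.12027, h(4.6) = 74.48432
x₂ = 4.60000 − 74.48432·(4.60000 − 2.70000) / (74.48432 − (-10.12027)) = 4.60000 − (141.52020)/(84.60458) = 2.92728
h(2.92728) = -6.32333
x₃ = 2.92728 − (-6.32333)·(2.92728 − 4.60000) / (-6.32333 − 74.48432) = 2.92728 − (10.57720)/(-80.80765) = 3.05817
h(3.05817) = -3.71147
x₄ = 3.05817 − (-3.71147)·(3.05817 − 2.92728) / (-3.71147 − (-6.32333)) = 3.05817 − (-0.48581)/(2.61186) = 3.24417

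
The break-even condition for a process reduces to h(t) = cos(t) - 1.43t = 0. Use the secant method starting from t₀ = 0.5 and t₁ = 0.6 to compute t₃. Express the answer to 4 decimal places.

0.5836

h(0.5) = 0.162583, h(0.6) = -0.032664
t₂ = 0.600000 − (-0.032664)·(0.600000 − 0.500000) / (-0.032664 − 0.162583) = 0.600000 − (-0.003266)/(-0.195247) = 0.583270
h(0.583270) = 0.000590
t₃ = 0.583270 − 0.000590·(0.583270 − 0.600000) / (0.000590 − (-0.032664)) = 0.583270 − (-0.000010)/(0.033254) = 0.583567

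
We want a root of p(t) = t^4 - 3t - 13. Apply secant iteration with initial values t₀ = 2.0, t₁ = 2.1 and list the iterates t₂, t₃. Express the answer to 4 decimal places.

p(2.0) = -3.000000, p(2.1) = 0.148100
t₂ = 2.100000 − 0.148100·(2.100000 − 2.000000) / (0.148100 − (-3.000000)) = 2.100000 − (0.014810)/(3.148100) = 2.095296
p(2.095296) = -0.011473
t₃ = 2.095296 − (-0.011473)·(2.095296 − 2.100000) / (-0.011473 − 0.148100) = 2.095296 − (0.000054)/(-0.159573) = 2.095634

2.0953, 2.0956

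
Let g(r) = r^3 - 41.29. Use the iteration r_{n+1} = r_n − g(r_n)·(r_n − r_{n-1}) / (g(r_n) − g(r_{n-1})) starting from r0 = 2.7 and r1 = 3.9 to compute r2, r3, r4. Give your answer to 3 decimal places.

3.354, 3.444, 3.457

g(2.7) = -21.60700, g(3.9) = 18.02900
r2 = 3.90000 − 18.02900·(3.90000 − 2.70000) / (18.02900 − (-21.60700)) = 3.90000 − (21.63480)/(39.63600) = 3.35416
g(3.35416) = -3.55430
r3 = 3.35416 − (-3.55430)·(3.35416 − 3.90000) / (-3.55430 − 18.02900) = 3.35416 − (1.94007)/(-21.58330) = 3.44405
g(3.44405) = -0.43846
r4 = 3.44405 − (-0.43846)·(3.44405 − 3.35416) / (-0.43846 − (-3.55430)) = 3.44405 − (-0.03941)/(3.11584) = 3.45670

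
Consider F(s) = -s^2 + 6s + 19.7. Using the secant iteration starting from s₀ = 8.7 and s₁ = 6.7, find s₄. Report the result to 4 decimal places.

8.3572

F(8.7) = -3.790000, F(6.7) = 15.010000
s₂ = 6.700000 − 15.010000·(6.700000 − 8.700000) / (15.010000 − (-3.790000)) = 6.700000 − (-30.020000)/(18.800000) = 8.296809
F(8.296809) = 0.643820
s₃ = 8.296809 − 0.643820·(8.296809 − 6.700000) / (0.643820 − 15.010000) = 8.296809 − (1.028057)/(-14.366180) = 8.368369
F(8.368369) = -0.119390
s₄ = 8.368369 − (-0.119390)·(8.368369 − 8.296809) / (-0.119390 − 0.643820) = 8.368369 − (-0.008544)/(-0.763210) = 8.357175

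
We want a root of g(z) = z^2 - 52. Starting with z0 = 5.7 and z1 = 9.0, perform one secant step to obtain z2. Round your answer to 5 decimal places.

7.02721

g(5.7) = -19.5100000, g(9.0) = 29.0000000
z2 = 9.0000000 − 29.0000000·(9.0000000 − 5.7000000) / (29.0000000 − (-19.5100000)) = 9.0000000 − (95.7000000)/(48.5100000) = 7.0272109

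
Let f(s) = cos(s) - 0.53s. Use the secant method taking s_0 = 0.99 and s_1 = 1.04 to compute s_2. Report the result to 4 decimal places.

1.0074

f(0.99) = 0.023990, f(1.04) = -0.044980
s_2 = 1.040000 − (-0.044980)·(1.040000 − 0.990000) / (-0.044980 − 0.023990) = 1.040000 − (-0.002249)/(-0.068970) = 1.007392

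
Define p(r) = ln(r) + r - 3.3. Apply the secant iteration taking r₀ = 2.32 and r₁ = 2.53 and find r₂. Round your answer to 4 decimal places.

2.4180

p(2.32) = -0.138433, p(2.53) = 0.158219
r₂ = 2.530000 − 0.158219·(2.530000 − 2.320000) / (0.158219 − (-0.138433)) = 2.530000 − (0.033226)/(0.296652) = 2.417997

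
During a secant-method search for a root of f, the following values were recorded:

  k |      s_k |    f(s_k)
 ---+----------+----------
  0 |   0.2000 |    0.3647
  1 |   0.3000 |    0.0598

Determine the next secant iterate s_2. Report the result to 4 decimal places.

0.3196

s_2 = 0.3000 − 0.0598·(0.3000 − 0.2000) / (0.0598 − 0.3647)
   = 0.3000 − (0.005980)/(-0.304900) = 0.319613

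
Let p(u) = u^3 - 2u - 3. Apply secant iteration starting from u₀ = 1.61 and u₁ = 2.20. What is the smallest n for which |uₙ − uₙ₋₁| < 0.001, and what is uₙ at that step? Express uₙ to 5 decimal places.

p(1.61) = -2.0467190, p(2.20) = 3.2480000
u₂ = 2.2000000 − 3.2480000·(0.5900000)/(5.2947190) = 1.8380696;  |Δ| = 0.3619304
p(1.8380696) = -0.4662217
u₃ = 1.8380696 − (-0.4662217)·(-0.3619304)/(-3.7142217) = 1.8835003;  |Δ| = 0.0454307
p(1.8835003) = -0.0851452
u₄ = 1.8835003 − (-0.0851452)·(0.0454307)/(0.3810765) = 1.8936510;  |Δ| = 0.0101507
p(1.8936510) = 0.0031681
u₅ = 1.8936510 − 0.0031681·(0.0101507)/(0.0883132) = 1.8932869;  |Δ| = 0.0003641
|u₅ − u₄| = 0.0003641 < 0.001

n = 5, uₙ = 1.89329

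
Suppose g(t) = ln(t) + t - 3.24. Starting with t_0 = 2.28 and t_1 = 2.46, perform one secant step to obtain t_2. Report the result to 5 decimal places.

g(2.28) = -0.1358246, g(2.46) = 0.1201613
t_2 = 2.4600000 − 0.1201613·(2.4600000 − 2.2800000) / (0.1201613 − (-0.1358246)) = 2.4600000 − (0.0216290)/(0.2559859) = 2.3755069

2.37551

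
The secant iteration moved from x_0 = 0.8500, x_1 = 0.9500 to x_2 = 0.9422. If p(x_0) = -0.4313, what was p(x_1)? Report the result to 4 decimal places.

The secant line through (0.8500, -0.4313) and (0.9500, p(x_1)) crosses zero at x_2 = 0.9422.
So (0.8500, -0.4313), (0.9500, p(x_1)), (0.9422, 0) are collinear:
p(x_1) = -0.4313 · (0.9500 − 0.9422) / (0.8500 − 0.9422) = -0.4313 · (0.007800)/(-0.092200) = 0.036487

0.0365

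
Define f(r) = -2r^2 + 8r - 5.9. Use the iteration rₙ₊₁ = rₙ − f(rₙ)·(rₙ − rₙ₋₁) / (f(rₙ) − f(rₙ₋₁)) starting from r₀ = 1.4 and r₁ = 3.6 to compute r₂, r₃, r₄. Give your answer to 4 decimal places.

2.0900, 2.7065, 3.3981

f(1.4) = 1.380000, f(3.6) = -3.020000
r₂ = 3.600000 − (-3.020000)·(3.600000 − 1.400000) / (-3.020000 − 1.380000) = 3.600000 − (-6.644000)/(-4.400000) = 2.090000
f(2.090000) = 2.083800
r₃ = 2.090000 − 2.083800·(2.090000 − 3.600000) / (2.083800 − (-3.020000)) = 2.090000 − (-3.146538)/(5.103800) = 2.706509
f(2.706509) = 1.101690
r₄ = 2.706509 − 1.101690·(2.706509 − 2.090000) / (1.101690 − 2.083800) = 2.706509 − (0.679202)/(-0.982110) = 3.398083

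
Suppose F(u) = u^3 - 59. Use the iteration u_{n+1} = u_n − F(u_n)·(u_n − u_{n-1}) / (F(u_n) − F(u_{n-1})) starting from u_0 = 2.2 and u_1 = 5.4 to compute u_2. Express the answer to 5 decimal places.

F(2.2) = -48.3520000, F(5.4) = 98.4640000
u_2 = 5.4000000 − 98.4640000·(5.4000000 − 2.2000000) / (98.4640000 − (-48.3520000)) = 5.4000000 − (315.0848000)/(146.8160000) = 3.2538797

3.25388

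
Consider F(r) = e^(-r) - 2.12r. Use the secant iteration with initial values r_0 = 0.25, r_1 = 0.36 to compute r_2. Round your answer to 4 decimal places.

0.3371

F(0.25) = 0.248801, F(0.36) = -0.065524
r_2 = 0.360000 − (-0.065524)·(0.360000 − 0.250000) / (-0.065524 − 0.248801) = 0.360000 − (-0.007208)/(-0.314324) = 0.337070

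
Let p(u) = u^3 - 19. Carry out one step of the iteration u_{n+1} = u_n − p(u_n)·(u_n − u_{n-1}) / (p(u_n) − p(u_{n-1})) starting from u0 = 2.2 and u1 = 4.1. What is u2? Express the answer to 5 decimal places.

2.47232

p(2.2) = -8.3520000, p(4.1) = 49.9210000
u2 = 4.1000000 − 49.9210000·(4.1000000 − 2.2000000) / (49.9210000 − (-8.3520000)) = 4.1000000 − (94.8499000)/(58.2730000) = 2.4723182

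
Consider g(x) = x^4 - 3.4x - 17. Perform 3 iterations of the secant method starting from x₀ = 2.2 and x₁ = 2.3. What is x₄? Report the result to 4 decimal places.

2.2264

g(2.2) = -1.054400, g(2.3) = 3.164100
x₂ = 2.300000 − 3.164100·(2.300000 − 2.200000) / (3.164100 − (-1.054400)) = 2.300000 − (0.316410)/(4.218500) = 2.224995
g(2.224995) = -0.056529
x₃ = 2.224995 − (-0.056529)·(2.224995 − 2.300000) / (-0.056529 − 3.164100) = 2.224995 − (0.004240)/(-3.220629) = 2.226311
g(2.226311) = -0.002948
x₄ = 2.226311 − (-0.002948)·(2.226311 − 2.224995) / (-0.002948 − (-0.056529)) = 2.226311 − (-0.000004)/(0.053581) = 2.226384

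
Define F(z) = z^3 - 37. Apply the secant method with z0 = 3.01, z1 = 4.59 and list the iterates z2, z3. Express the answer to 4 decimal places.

F(3.01) = -9.729099, F(4.59) = 59.702579
z2 = 4.590000 − 59.702579·(4.590000 − 3.010000) / (59.702579 − (-9.729099)) = 4.590000 − (94.330075)/(69.431678) = 3.231397
F(3.231397) = -3.257985
z3 = 3.231397 − (-3.257985)·(3.231397 − 4.590000) / (-3.257985 − 59.702579) = 3.231397 − (4.426307)/(-62.960564) = 3.301700

3.2314, 3.3017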